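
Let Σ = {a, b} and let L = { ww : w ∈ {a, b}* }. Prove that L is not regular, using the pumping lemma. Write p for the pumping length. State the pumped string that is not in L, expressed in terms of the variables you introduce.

Toward a contradiction, assume L is regular with pumping length p.
Take w = a^p b^p a^p b^p = uu where u = a^pb^p; then w ∈ L and |w| = 4p ≥ p.
Write w = xyz as guaranteed by the lemma, with |xy| ≤ p and |y| ≥ 1.
Since the first p symbols of w are all a's and |xy| ≤ p, y lies entirely in the leading a-block: y = a^k for some k with 1 ≤ k ≤ p.
Pump with i = 2: xy^2z = a^{p+k} b^p a^p b^p, of length 4p+k. Suppose this equals vv. The string starts with a and ends with b, so v does too; thus the boundary between the two copies of v is a b→a transition. There is exactly one such transition, at position 2p+k, so |v| = 2p+k and |vv| = 4p+2k ≠ 4p+k since k ≥ 1. So xy^2z ∉ L.
This is a contradiction; hence L is not regular.

a^{p+k} b^p a^p b^p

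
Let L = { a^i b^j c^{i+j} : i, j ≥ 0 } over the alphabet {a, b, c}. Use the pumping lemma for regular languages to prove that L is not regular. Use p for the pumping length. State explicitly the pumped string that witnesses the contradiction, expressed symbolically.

a^{p+k} b^p c^{2p}

Toward a contradiction, assume L is regular with pumping length p.
Take w = a^p b^p c^{2p} ∈ L (with i=j=p, i+j=2p), |w| = 4p ≥ p.
By the pumping lemma, w = xyz with |xy| ≤ p and |y| ≥ 1.
The first p characters of w are a's, so xy (and hence y) consists only of a's. Write y = a^k, 1 ≤ k ≤ p.
Consider xy^2z = a^{p+k} b^p c^{2p}. Now the a- and b-counts sum to 2p+k, but the c-count is 2p ≠ 2p+k. So xy^2z ∉ L.
Contradiction. Therefore L is not regular.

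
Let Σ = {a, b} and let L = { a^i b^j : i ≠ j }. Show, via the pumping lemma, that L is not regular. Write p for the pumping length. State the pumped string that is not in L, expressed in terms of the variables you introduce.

a^{p+p!} b^{p+p!}

Toward a contradiction, assume L is regular with pumping length p.
Choose w = a^p b^{p+p!}. Since p ≠ p+p!, w ∈ L; and |w| ≥ p.
The pumping lemma gives a decomposition w = xyz where |xy| ≤ p and |y| ≥ 1.
Because |xy| ≤ p and w begins with p copies of a, we have y = a^k with 1 ≤ k ≤ p.
Since 1 ≤ k ≤ p, k divides p!; set t = 1 + p!/k. Then xy^t z has p + (p!/k)·k = p + p! copies of a. Now the a-count equals the b-count, so i ≠ j fails. So xy^t z = a^{p+p!} b^{p+p!} ∉ L.
This is a contradiction; hence L is not regular.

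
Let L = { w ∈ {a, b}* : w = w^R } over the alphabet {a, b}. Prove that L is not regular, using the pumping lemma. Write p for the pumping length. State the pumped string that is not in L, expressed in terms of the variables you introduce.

a^{p+k} b a^p

Suppose for contradiction that L is regular, and let p be the pumping length.
Take w = a^p b a^p, a palindrome of length 2p+1 ≥ p.
Write w = xyz as guaranteed by the lemma, with |xy| ≤ p and |y| > 0.
Since the first p symbols of w are all a's and |xy| ≤ p, y lies entirely in the leading a-block: y = a^k for some k with 1 ≤ k ≤ p.
Pump with i = 2: xy^2z = a^{p+k} b a^p. Its reverse is a^p b a^{p+k}, which differs from xy^2z since k ≥ 1. So xy^2z is not a palindrome and xy^2z ∉ L.
Contradiction. Therefore L is not regular.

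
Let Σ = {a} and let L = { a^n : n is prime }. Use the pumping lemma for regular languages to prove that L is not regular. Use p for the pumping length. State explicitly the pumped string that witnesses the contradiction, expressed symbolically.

a^{q(1+k)}

Assume L is regular; let p be its pumping constant.
Let q be a prime with q ≥ p+2 (infinitely many primes exist), and take w = a^q ∈ L with |w| = q ≥ p.
By the pumping lemma, w = xyz with |xy| ≤ p and y is nonempty.
Then y = a^k for some k with 1 ≤ k ≤ p.
Since 1 ≤ k ≤ p, |xz| = q-k. Pump with i = q+1: |xy^{q+1}z| = (q-k)+(q+1)k = q+qk = q(1+k), which is composite (both factors ≥ 2). So xy^{q+1}z = a^{q(1+k)} ∉ L.
This is a contradiction; hence L is not regular.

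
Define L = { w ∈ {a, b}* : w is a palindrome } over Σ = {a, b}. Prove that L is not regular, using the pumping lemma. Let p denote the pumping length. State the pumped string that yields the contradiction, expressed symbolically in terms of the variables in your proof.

Assume L is regular; let p be its pumping constant.
Take w = a^p b a^p, a palindrome of length 2p+1 ≥ p.
By the pumping lemma, w = xyz with |xy| ≤ p and y is nonempty.
Because |xy| ≤ p and w begins with p copies of a, we have y = a^k with 1 ≤ k ≤ p.
Pump with i = 2: xy^2z = a^{p+k} b a^p. Its reverse is a^p b a^{p+k}, which differs from xy^2z since k ≥ 1. So xy^2z is not a palindrome and xy^2z ∉ L.
This contradicts the pumping lemma, so L is not regular.

a^{p+k} b a^p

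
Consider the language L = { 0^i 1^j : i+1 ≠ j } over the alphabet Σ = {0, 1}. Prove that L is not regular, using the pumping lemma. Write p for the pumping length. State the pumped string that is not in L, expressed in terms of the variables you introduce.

Assume L is regular; let p be its pumping constant.
Choose w = 0^p 1^{p+p!+1}. Since p ≠ (p+p!+1)-1 = p+p!, w ∈ L; and |w| ≥ p.
The pumping lemma gives a decomposition w = xyz where |xy| ≤ p and |y| ≥ 1.
Since the first p symbols of w are all 0's and |xy| ≤ p, y lies entirely in the leading 0-block: y = 0^k for some k with 1 ≤ k ≤ p.
Since 1 ≤ k ≤ p, k divides p!; set t = 1 + p!/k. Then xy^t z has p + (p!/k)·k = p + p! copies of 0. Now the 0-count is p+p! and (1-count)-1 = (p+p!+1)-1 = p+p!, so i+1 ≠ j fails. So xy^t z = 0^{p+p!} 1^{p+p!+1} ∉ L.
This contradicts the pumping lemma, so L is not regular.

0^{p+p!} 1^{p+p!+1}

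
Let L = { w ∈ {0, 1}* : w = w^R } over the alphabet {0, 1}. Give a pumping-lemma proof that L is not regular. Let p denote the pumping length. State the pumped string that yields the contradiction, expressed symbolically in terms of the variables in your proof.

Assume L is regular; let p be its pumping constant.
Take w = 0^p 1 0^p, a palindrome of length 2p+1 ≥ p.
Write w = xyz as guaranteed by the lemma, with |xy| ≤ p and y is nonempty.
Since the first p symbols of w are all 0's and |xy| ≤ p, y lies entirely in the leading 0-block: y = 0^k for some k with 1 ≤ k ≤ p.
Pump with i = 2: xy^2z = 0^{p+k} 1 0^p. Its reverse is 0^p 1 0^{p+k}, which differs from xy^2z since k ≥ 1. So xy^2z is not a palindrome and xy^2z ∉ L.
This contradicts the pumping lemma, so L is not regular.

0^{p+k} 1 0^p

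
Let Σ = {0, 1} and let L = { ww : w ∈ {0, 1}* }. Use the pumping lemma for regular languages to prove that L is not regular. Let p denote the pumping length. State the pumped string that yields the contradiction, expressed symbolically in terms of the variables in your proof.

0^{p+k} 1^p 0^p 1^p

Suppose for contradiction that L is regular, and let p be the pumping length.
Take w = 0^p 1^p 0^p 1^p = uu where u = 0^p1^p; then w ∈ L and |w| = 4p ≥ p.
Write w = xyz as guaranteed by the lemma, with |xy| ≤ p and y is nonempty.
Since the first p symbols of w are all 0's and |xy| ≤ p, y lies entirely in the leading 0-block: y = 0^k for some k with 1 ≤ k ≤ p.
Pump with i = 2: xy^2z = 0^{p+k} 1^p 0^p 1^p, of length 4p+k. Suppose this equals vv. The string starts with 0 and ends with 1, so v does too; thus the boundary between the two copies of v is a 1→0 transition. There is exactly one such transition, at position 2p+k, so |v| = 2p+k and |vv| = 4p+2k ≠ 4p+k since k ≥ 1. So xy^2z ∉ L.
Contradiction. Therefore L is not regular.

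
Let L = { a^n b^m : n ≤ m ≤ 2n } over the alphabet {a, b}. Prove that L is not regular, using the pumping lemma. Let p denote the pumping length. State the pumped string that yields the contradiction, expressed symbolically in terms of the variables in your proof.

a^{p+k} b^p

Assume L is regular. Let p be the pumping length given by the pumping lemma.
Take w = a^p b^p ∈ L (since p ≤ p ≤ 2p), with |w| = 2p ≥ p.
By the pumping lemma, w = xyz with |xy| ≤ p and |y| > 0.
Because |xy| ≤ p and w begins with p copies of a, we have y = a^k with 1 ≤ k ≤ p.
Pump with i = 2: xy^2z = a^{p+k} b^p. Now n = p+k > p = m, so the condition n ≤ m fails. Thus xy^2z ∉ L.
This contradicts the pumping lemma, so L is not regular.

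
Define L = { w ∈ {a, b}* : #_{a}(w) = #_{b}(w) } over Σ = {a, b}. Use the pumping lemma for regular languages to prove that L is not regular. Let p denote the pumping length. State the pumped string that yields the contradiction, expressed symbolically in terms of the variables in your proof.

a^{p+k} b^p

Suppose for contradiction that L is regular, and let p be the pumping length.
Choose w = a^p b^p ∈ L with |w| = 2p ≥ p.
Write w = xyz as guaranteed by the lemma, with |xy| ≤ p and |y| > 0.
Because |xy| ≤ p and w begins with p copies of a, we have y = a^k with 1 ≤ k ≤ p.
Pump with i = 2: xy^2z = a^{p+k} b^p has p+k occurrences of a but only p of b. Since k ≥ 1 the counts differ, so xy^2z ∉ L.
This is a contradiction; hence L is not regular.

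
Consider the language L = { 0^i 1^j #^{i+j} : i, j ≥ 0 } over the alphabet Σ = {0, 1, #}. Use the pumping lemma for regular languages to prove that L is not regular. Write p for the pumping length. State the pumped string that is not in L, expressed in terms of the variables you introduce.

Suppose for contradiction that L is regular, and let p be the pumping length.
Take w = 0^p 1^p #^{2p} ∈ L (with i=j=p, i+j=2p), |w| = 4p ≥ p.
Write w = xyz as guaranteed by the lemma, with |xy| ≤ p and y is nonempty.
The first p characters of w are 0's, so xy (and hence y) consists only of 0's. Write y = 0^k, 1 ≤ k ≤ p.
Consider xy^2z = 0^{p+k} 1^p #^{2p}. Now the 0- and 1-counts sum to 2p+k, but the #-count is 2p ≠ 2p+k. So xy^2z ∉ L.
This contradicts the pumping lemma, so L is not regular.

0^{p+k} 1^p #^{2p}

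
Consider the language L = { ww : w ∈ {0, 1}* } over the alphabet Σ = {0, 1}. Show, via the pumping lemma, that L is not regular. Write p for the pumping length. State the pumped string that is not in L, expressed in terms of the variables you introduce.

Suppose for contradiction that L is regular, and let p be the pumping length.
Take w = 0^p 1^p 0^p 1^p = uu where u = 0^p1^p; then w ∈ L and |w| = 4p ≥ p.
The pumping lemma gives a decomposition w = xyz where |xy| ≤ p and |y| > 0.
Since the first p symbols of w are all 0's and |xy| ≤ p, y lies entirely in the leading 0-block: y = 0^k for some k with 1 ≤ k ≤ p.
Pump with i = 2: xy^2z = 0^{p+k} 1^p 0^p 1^p, of length 4p+k. Suppose this equals vv. The string starts with 0 and ends with 1, so v does too; thus the boundary between the two copies of v is a 1→0 transition. There is exactly one such transition, at position 2p+k, so |v| = 2p+k and |vv| = 4p+2k ≠ 4p+k since k ≥ 1. So xy^2z ∉ L.
This contradicts the pumping lemma, so L is not regular.

0^{p+k} 1^p 0^p 1^p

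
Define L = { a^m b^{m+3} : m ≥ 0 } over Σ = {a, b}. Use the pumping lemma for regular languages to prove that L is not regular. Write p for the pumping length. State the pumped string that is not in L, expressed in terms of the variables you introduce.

a^{p+k} b^{p+3}

Assume L is regular; let p be its pumping constant.
Let w = a^p b^{p+3} ∈ L; note |w| = 2p+3 ≥ p.
The pumping lemma gives a decomposition w = xyz where |xy| ≤ p and |y| ≥ 1.
The first p characters of w are a's, so xy (and hence y) consists only of a's. Write y = a^k, 1 ≤ k ≤ p.
Pump with i = 2: xy^2z = a^{p+k} b^{p+3}. For this to lie in L we would need p+3 = (p+k)+3, which forces k = 0. But k ≥ 1, so xy^2z ∉ L.
Contradiction. Therefore L is not regular.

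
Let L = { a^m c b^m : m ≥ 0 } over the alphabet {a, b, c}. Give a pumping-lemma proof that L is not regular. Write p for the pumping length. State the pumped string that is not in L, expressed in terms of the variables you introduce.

Assume L is regular; let p be its pumping constant.
Take w = a^p c b^p ∈ L with |w| = 2p+1 ≥ p.
By the pumping lemma, w = xyz with |xy| ≤ p and |y| ≥ 1.
Because |xy| ≤ p and w begins with p copies of a, we have y = a^k with 1 ≤ k ≤ p.
Pump with i = 2: xy^2z = a^{p+k} c b^p, which would require p+k = p. But k ≥ 1, so xy^2z ∉ L.
Contradiction. Therefore L is not regular.

a^{p+k} c b^p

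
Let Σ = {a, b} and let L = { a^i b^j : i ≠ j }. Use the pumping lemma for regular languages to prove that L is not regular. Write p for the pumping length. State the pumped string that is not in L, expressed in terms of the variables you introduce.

Toward a contradiction, assume L is regular with pumping length p.
Choose w = a^p b^{p+p!}. Since p ≠ p+p!, w ∈ L; and |w| ≥ p.
The pumping lemma gives a decomposition w = xyz where |xy| ≤ p and |y| ≥ 1.
Because |xy| ≤ p and w begins with p copies of a, we have y = a^k with 1 ≤ k ≤ p.
Since 1 ≤ k ≤ p, k divides p!; set t = 1 + p!/k. Then xy^t z has p + (p!/k)·k = p + p! copies of a. Now the a-count equals the b-count, so i ≠ j fails. So xy^t z = a^{p+p!} b^{p+p!} ∉ L.
This contradicts the pumping lemma, so L is not regular.

a^{p+p!} b^{p+p!}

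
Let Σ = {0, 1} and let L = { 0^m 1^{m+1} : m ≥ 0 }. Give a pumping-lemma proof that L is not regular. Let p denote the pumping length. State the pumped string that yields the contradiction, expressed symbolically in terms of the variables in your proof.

0^{p+k} 1^{p+1}

Toward a contradiction, assume L is regular with pumping length p.
Choose w = 0^p 1^{p+1}, which is in L with |w| = 2p+1 ≥ p.
The pumping lemma gives a decomposition w = xyz where |xy| ≤ p and |y| > 0.
The first p characters of w are 0's, so xy (and hence y) consists only of 0's. Write y = 0^k, 1 ≤ k ≤ p.
Pump with i = 2: xy^2z = 0^{p+k} 1^{p+1}. For this to lie in L we would need p+1 = (p+k)+1, which forces k = 0. But k ≥ 1, so xy^2z ∉ L.
Contradiction. Therefore L is not regular.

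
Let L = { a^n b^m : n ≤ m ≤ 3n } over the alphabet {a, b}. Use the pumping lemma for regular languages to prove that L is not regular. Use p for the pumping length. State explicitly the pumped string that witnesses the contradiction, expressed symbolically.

a^{p+k} b^p

Toward a contradiction, assume L is regular with pumping length p.
Take w = a^p b^p ∈ L (since p ≤ p ≤ 3p), with |w| = 2p ≥ p.
By the pumping lemma, w = xyz with |xy| ≤ p and y is nonempty.
Since the first p symbols of w are all a's and |xy| ≤ p, y lies entirely in the leading a-block: y = a^k for some k with 1 ≤ k ≤ p.
Pump with i = 2: xy^2z = a^{p+k} b^p. Now n = p+k > p = m, so the condition n ≤ m fails. Thus xy^2z ∉ L.
Contradiction. Therefore L is not regular.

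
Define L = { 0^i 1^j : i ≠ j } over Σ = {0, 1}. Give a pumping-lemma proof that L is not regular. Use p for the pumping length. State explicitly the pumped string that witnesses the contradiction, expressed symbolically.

Assume L is regular. Let p be the pumping length given by the pumping lemma.
Choose w = 0^p 1^{p+p!}. Since p ≠ p+p!, w ∈ L; and |w| ≥ p.
Write w = xyz as guaranteed by the lemma, with |xy| ≤ p and |y| > 0.
The first p characters of w are 0's, so xy (and hence y) consists only of 0's. Write y = 0^k, 1 ≤ k ≤ p.
Since 1 ≤ k ≤ p, k divides p!; set t = 1 + p!/k. Then xy^t z has p + (p!/k)·k = p + p! copies of 0. Now the 0-count equals the 1-count, so i ≠ j fails. So xy^t z = 0^{p+p!} 1^{p+p!} ∉ L.
This is a contradiction; hence L is not regular.

0^{p+p!} 1^{p+p!}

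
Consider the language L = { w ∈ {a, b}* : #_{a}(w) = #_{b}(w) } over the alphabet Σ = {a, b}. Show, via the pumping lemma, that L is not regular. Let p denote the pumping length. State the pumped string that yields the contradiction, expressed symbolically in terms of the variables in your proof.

a^{p+k} b^p

Assume L is regular; let p be its pumping constant.
Choose w = a^p b^p ∈ L with |w| = 2p ≥ p.
By the pumping lemma, w = xyz with |xy| ≤ p and y is nonempty.
The first p characters of w are a's, so xy (and hence y) consists only of a's. Write y = a^k, 1 ≤ k ≤ p.
Pump with i = 2: xy^2z = a^{p+k} b^p has p+k occurrences of a but only p of b. Since k ≥ 1 the counts differ, so xy^2z ∉ L.
This contradicts the pumping lemma, so L is not regular.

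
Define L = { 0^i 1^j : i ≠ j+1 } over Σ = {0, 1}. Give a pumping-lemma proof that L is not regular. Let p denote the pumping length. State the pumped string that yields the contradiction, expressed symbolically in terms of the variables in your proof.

Assume L is regular. Let p be the pumping length given by the pumping lemma.
Choose w = 0^p 1^{p+p!-1}. Since p ≠ (p+p!-1)+1 = p+p!, w ∈ L; and |w| ≥ p.
The pumping lemma gives a decomposition w = xyz where |xy| ≤ p and y is nonempty.
Since the first p symbols of w are all 0's and |xy| ≤ p, y lies entirely in the leading 0-block: y = 0^k for some k with 1 ≤ k ≤ p.
Since 1 ≤ k ≤ p, k divides p!; set t = 1 + p!/k. Then xy^t z has p + (p!/k)·k = p + p! copies of 0. Now the 0-count is p+p! and (1-count)+1 = (p+p!-1)+1 = p+p!, so i ≠ j+1 fails. So xy^t z = 0^{p+p!} 1^{p+p!-1} ∉ L.
Contradiction. Therefore L is not regular.

0^{p+p!} 1^{p+p!-1}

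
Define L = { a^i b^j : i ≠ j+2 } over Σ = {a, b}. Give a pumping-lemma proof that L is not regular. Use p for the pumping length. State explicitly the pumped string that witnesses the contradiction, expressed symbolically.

a^{p+p!} b^{p+p!-2}

Assume L is regular; let p be its pumping constant.
Choose w = a^p b^{p+p!-2}. Since p ≠ (p+p!-2)+2 = p+p!, w ∈ L; and |w| ≥ p.
Write w = xyz as guaranteed by the lemma, with |xy| ≤ p and y is nonempty.
Since the first p symbols of w are all a's and |xy| ≤ p, y lies entirely in the leading a-block: y = a^k for some k with 1 ≤ k ≤ p.
Since 1 ≤ k ≤ p, k divides p!; set t = 1 + p!/k. Then xy^t z has p + (p!/k)·k = p + p! copies of a. Now the a-count is p+p! and (b-count)+2 = (p+p!-2)+2 = p+p!, so i ≠ j+2 fails. So xy^t z = a^{p+p!} b^{p+p!-2} ∉ L.
Contradiction. Therefore L is not regular.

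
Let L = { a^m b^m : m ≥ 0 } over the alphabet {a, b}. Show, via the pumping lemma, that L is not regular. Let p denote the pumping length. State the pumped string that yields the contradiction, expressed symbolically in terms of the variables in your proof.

a^{p+k} b^p

Suppose for contradiction that L is regular, and let p be the pumping length.
Choose w = a^p b^p, which is in L with |w| = 2p ≥ p.
By the pumping lemma, w = xyz with |xy| ≤ p and y is nonempty.
The first p characters of w are a's, so xy (and hence y) consists only of a's. Write y = a^k, 1 ≤ k ≤ p.
Pump with i = 2: xy^2z = a^{p+k} b^p. For this to lie in L we would need p = p+k, which forces k = 0. But k ≥ 1, so xy^2z ∉ L.
This contradicts the pumping lemma, so L is not regular.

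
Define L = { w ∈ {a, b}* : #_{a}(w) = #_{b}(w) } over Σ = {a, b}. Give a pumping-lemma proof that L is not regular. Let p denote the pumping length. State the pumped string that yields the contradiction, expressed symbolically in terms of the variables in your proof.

a^{p+k} b^p

Toward a contradiction, assume L is regular with pumping length p.
Choose w = a^p b^p ∈ L with |w| = 2p ≥ p.
The pumping lemma gives a decomposition w = xyz where |xy| ≤ p and |y| ≥ 1.
Since the first p symbols of w are all a's and |xy| ≤ p, y lies entirely in the leading a-block: y = a^k for some k with 1 ≤ k ≤ p.
Pump with i = 2: xy^2z = a^{p+k} b^p has p+k occurrences of a but only p of b. Since k ≥ 1 the counts differ, so xy^2z ∉ L.
This contradicts the pumping lemma, so L is not regular.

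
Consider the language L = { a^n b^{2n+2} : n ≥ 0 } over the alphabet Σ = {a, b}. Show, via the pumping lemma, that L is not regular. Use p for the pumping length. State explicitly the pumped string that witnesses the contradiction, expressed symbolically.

a^{p+k} b^{2p+2}

Assume L is regular. Let p be the pumping length given by the pumping lemma.
Take w = a^p b^{2p+2}. Then w ∈ L and |w| = 3p+2 ≥ p.
The pumping lemma gives a decomposition w = xyz where |xy| ≤ p and |y| ≥ 1.
Because |xy| ≤ p and w begins with p copies of a, we have y = a^k with 1 ≤ k ≤ p.
Pump with i = 2: xy^2z = a^{p+k} b^{2p+2}. For this to lie in L we would need 2p+2 = 2(p+k)+2, which forces k = 0. But k ≥ 1, so xy^2z ∉ L.
This is a contradiction; hence L is not regular.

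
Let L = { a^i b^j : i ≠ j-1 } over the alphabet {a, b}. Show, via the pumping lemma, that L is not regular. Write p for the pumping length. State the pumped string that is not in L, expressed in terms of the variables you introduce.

a^{p+p!} b^{p+p!+1}

Toward a contradiction, assume L is regular with pumping length p.
Choose w = a^p b^{p+p!+1}. Since p ≠ (p+p!+1)-1 = p+p!, w ∈ L; and |w| ≥ p.
The pumping lemma gives a decomposition w = xyz where |xy| ≤ p and y is nonempty.
Since the first p symbols of w are all a's and |xy| ≤ p, y lies entirely in the leading a-block: y = a^k for some k with 1 ≤ k ≤ p.
Since 1 ≤ k ≤ p, k divides p!; set t = 1 + p!/k. Then xy^t z has p + (p!/k)·k = p + p! copies of a. Now the a-count is p+p! and (b-count)-1 = (p+p!+1)-1 = p+p!, so i ≠ j-1 fails. So xy^t z = a^{p+p!} b^{p+p!+1} ∉ L.
This contradicts the pumping lemma, so L is not regular.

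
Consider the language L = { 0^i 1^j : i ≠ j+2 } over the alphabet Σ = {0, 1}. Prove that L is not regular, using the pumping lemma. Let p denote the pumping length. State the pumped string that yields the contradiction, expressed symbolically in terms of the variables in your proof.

0^{p+p!} 1^{p+p!-2}

Toward a contradiction, assume L is regular with pumping length p.
Choose w = 0^p 1^{p+p!-2}. Since p ≠ (p+p!-2)+2 = p+p!, w ∈ L; and |w| ≥ p.
The pumping lemma gives a decomposition w = xyz where |xy| ≤ p and |y| > 0.
The first p characters of w are 0's, so xy (and hence y) consists only of 0's. Write y = 0^k, 1 ≤ k ≤ p.
Since 1 ≤ k ≤ p, k divides p!; set t = 1 + p!/k. Then xy^t z has p + (p!/k)·k = p + p! copies of 0. Now the 0-count is p+p! and (1-count)+2 = (p+p!-2)+2 = p+p!, so i ≠ j+2 fails. So xy^t z = 0^{p+p!} 1^{p+p!-2} ∉ L.
This contradicts the pumping lemma, so L is not regular.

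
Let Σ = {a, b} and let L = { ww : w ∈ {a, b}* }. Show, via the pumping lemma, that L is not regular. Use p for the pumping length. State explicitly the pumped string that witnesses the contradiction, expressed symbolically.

Assume L is regular. Let p be the pumping length given by the pumping lemma.
Take w = a^p b^p a^p b^p = uu where u = a^pb^p; then w ∈ L and |w| = 4p ≥ p.
Write w = xyz as guaranteed by the lemma, with |xy| ≤ p and |y| ≥ 1.
The first p characters of w are a's, so xy (and hence y) consists only of a's. Write y = a^k, 1 ≤ k ≤ p.
Pump with i = 2: xy^2z = a^{p+k} b^p a^p b^p, of length 4p+k. Suppose this equals vv. The string starts with a and ends with b, so v does too; thus the boundary between the two copies of v is a b→a transition. There is exactly one such transition, at position 2p+k, so |v| = 2p+k and |vv| = 4p+2k ≠ 4p+k since k ≥ 1. So xy^2z ∉ L.
This contradicts the pumping lemma, so L is not regular.

a^{p+k} b^p a^p b^p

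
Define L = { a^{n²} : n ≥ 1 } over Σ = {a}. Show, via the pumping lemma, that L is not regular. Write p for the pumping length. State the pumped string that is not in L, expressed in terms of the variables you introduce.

a^{p²+k}

Assume L is regular; let p be its pumping constant.
Take w = a^{p²} ∈ L with |w| = p² ≥ p.
By the pumping lemma, w = xyz with |xy| ≤ p and |y| > 0.
Then y = a^k for some k with 1 ≤ k ≤ p.
Pump with i = 2: xy^2z = a^{p²+k}. Since 1 ≤ k ≤ p, p² < p²+k ≤ p²+p < (p+1)², so p²+k lies strictly between consecutive squares and is not a perfect square. So xy^2z ∉ L.
This is a contradiction; hence L is not regular.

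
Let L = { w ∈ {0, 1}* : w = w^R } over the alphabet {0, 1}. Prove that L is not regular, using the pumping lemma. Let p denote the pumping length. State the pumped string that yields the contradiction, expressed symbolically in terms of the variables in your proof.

0^{p+k} 1 0^p

Assume L is regular; let p be its pumping constant.
Take w = 0^p 1 0^p, a palindrome of length 2p+1 ≥ p.
By the pumping lemma, w = xyz with |xy| ≤ p and y is nonempty.
Because |xy| ≤ p and w begins with p copies of 0, we have y = 0^k with 1 ≤ k ≤ p.
Pump with i = 2: xy^2z = 0^{p+k} 1 0^p. Its reverse is 0^p 1 0^{p+k}, which differs from xy^2z since k ≥ 1. So xy^2z is not a palindrome and xy^2z ∉ L.
Contradiction. Therefore L is not regular.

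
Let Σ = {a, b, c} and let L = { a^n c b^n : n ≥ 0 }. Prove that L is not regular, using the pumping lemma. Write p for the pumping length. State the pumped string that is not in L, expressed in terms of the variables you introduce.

Suppose for contradiction that L is regular, and let p be the pumping length.
Take w = a^p c b^p ∈ L with |w| = 2p+1 ≥ p.
The pumping lemma gives a decomposition w = xyz where |xy| ≤ p and y is nonempty.
The first p characters of w are a's, so xy (and hence y) consists only of a's. Write y = a^k, 1 ≤ k ≤ p.
Pump with i = 2: xy^2z = a^{p+k} c b^p, which would require p+k = p. But k ≥ 1, so xy^2z ∉ L.
This contradicts the pumping lemma, so L is not regular.

a^{p+k} c b^p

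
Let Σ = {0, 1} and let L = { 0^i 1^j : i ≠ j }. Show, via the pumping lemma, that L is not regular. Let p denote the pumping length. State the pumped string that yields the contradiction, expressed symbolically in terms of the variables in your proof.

Toward a contradiction, assume L is regular with pumping length p.
Choose w = 0^p 1^{p+p!}. Since p ≠ p+p!, w ∈ L; and |w| ≥ p.
By the pumping lemma, w = xyz with |xy| ≤ p and |y| ≥ 1.
Because |xy| ≤ p and w begins with p copies of 0, we have y = 0^k with 1 ≤ k ≤ p.
Since 1 ≤ k ≤ p, k divides p!; set t = 1 + p!/k. Then xy^t z has p + (p!/k)·k = p + p! copies of 0. Now the 0-count equals the 1-count, so i ≠ j fails. So xy^t z = 0^{p+p!} 1^{p+p!} ∉ L.
This contradicts the pumping lemma, so L is not regular.

0^{p+p!} 1^{p+p!}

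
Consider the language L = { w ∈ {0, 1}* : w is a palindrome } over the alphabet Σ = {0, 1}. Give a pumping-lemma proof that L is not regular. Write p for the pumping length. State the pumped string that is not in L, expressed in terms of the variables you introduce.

Assume L is regular; let p be its pumping constant.
Take w = 0^p 1 0^p, a palindrome of length 2p+1 ≥ p.
The pumping lemma gives a decomposition w = xyz where |xy| ≤ p and |y| > 0.
Because |xy| ≤ p and w begins with p copies of 0, we have y = 0^k with 1 ≤ k ≤ p.
Pump with i = 2: xy^2z = 0^{p+k} 1 0^p. Its reverse is 0^p 1 0^{p+k}, which differs from xy^2z since k ≥ 1. So xy^2z is not a palindrome and xy^2z ∉ L.
This is a contradiction; hence L is not regular.

0^{p+k} 1 0^p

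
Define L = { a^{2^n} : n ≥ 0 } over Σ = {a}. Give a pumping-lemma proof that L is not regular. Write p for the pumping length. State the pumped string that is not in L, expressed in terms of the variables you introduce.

Assume L is regular. Let p be the pumping length given by the pumping lemma.
Take w = a^{2^p} ∈ L with |w| = 2^p ≥ p.
The pumping lemma gives a decomposition w = xyz where |xy| ≤ p and |y| ≥ 1.
Then y = a^k for some k with 1 ≤ k ≤ p.
Pump with i = 2: xy^2z = a^{2^p+k}. Since 1 ≤ k ≤ p < 2^p, we have 2^p < 2^p+k < 2^{p+1}, so 2^p+k is not a power of 2. So xy^2z ∉ L.
This is a contradiction; hence L is not regular.

a^{2^p+k}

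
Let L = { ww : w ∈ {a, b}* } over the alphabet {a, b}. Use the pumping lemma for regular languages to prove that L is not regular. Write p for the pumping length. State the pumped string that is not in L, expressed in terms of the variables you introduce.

a^{p+k} b^p a^p b^p

Assume L is regular. Let p be the pumping length given by the pumping lemma.
Take w = a^p b^p a^p b^p = uu where u = a^pb^p; then w ∈ L and |w| = 4p ≥ p.
Write w = xyz as guaranteed by the lemma, with |xy| ≤ p and |y| > 0.
The first p characters of w are a's, so xy (and hence y) consists only of a's. Write y = a^k, 1 ≤ k ≤ p.
Pump with i = 2: xy^2z = a^{p+k} b^p a^p b^p, of length 4p+k. Suppose this equals vv. The string starts with a and ends with b, so v does too; thus the boundary between the two copies of v is a b→a transition. There is exactly one such transition, at position 2p+k, so |v| = 2p+k and |vv| = 4p+2k ≠ 4p+k since k ≥ 1. So xy^2z ∉ L.
This is a contradiction; hence L is not regular.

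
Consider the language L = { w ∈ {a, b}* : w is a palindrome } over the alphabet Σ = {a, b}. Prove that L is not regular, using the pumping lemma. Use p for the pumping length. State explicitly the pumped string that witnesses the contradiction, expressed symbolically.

a^{p+k} b a^p

Assume L is regular; let p be its pumping constant.
Take w = a^p b a^p, a palindrome of length 2p+1 ≥ p.
Write w = xyz as guaranteed by the lemma, with |xy| ≤ p and |y| > 0.
Since the first p symbols of w are all a's and |xy| ≤ p, y lies entirely in the leading a-block: y = a^k for some k with 1 ≤ k ≤ p.
Pump with i = 2: xy^2z = a^{p+k} b a^p. Its reverse is a^p b a^{p+k}, which differs from xy^2z since k ≥ 1. So xy^2z is not a palindrome and xy^2z ∉ L.
This contradicts the pumping lemma, so L is not regular.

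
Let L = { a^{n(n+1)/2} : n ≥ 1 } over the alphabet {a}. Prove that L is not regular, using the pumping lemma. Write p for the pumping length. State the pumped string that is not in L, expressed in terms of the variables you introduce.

a^{p(p+1)/2+k}

Suppose for contradiction that L is regular, and let p be the pumping length.
Take w = a^{p(p+1)/2} ∈ L with |w| = p(p+1)/2 ≥ p.
By the pumping lemma, w = xyz with |xy| ≤ p and |y| ≥ 1.
Then y = a^k for some k with 1 ≤ k ≤ p.
Pump with i = 2: xy^2z = a^{p(p+1)/2+k}. Since 1 ≤ k ≤ p, p(p+1)/2 < p(p+1)/2+k ≤ p(p+1)/2+p < (p+1)(p+2)/2, so p(p+1)/2+k is strictly between consecutive triangular numbers. So xy^2z ∉ L.
This contradicts the pumping lemma, so L is not regular.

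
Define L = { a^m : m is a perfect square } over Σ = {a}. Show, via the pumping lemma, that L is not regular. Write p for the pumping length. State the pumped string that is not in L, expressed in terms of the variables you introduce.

a^{p²+k}

Toward a contradiction, assume L is regular with pumping length p.
Take w = a^{p²} ∈ L with |w| = p² ≥ p.
Write w = xyz as guaranteed by the lemma, with |xy| ≤ p and y is nonempty.
Then y = a^k for some k with 1 ≤ k ≤ p.
Pump with i = 2: xy^2z = a^{p²+k}. Since 1 ≤ k ≤ p, p² < p²+k ≤ p²+p < (p+1)², so p²+k lies strictly between consecutive squares and is not a perfect square. So xy^2z ∉ L.
This is a contradiction; hence L is not regular.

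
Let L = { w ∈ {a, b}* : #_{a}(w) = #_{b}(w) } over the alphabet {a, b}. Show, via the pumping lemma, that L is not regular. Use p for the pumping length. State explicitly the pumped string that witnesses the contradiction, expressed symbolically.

Toward a contradiction, assume L is regular with pumping length p.
Choose w = a^p b^p ∈ L with |w| = 2p ≥ p.
By the pumping lemma, w = xyz with |xy| ≤ p and y is nonempty.
Because |xy| ≤ p and w begins with p copies of a, we have y = a^k with 1 ≤ k ≤ p.
Pump with i = 2: xy^2z = a^{p+k} b^p has p+k occurrences of a but only p of b. Since k ≥ 1 the counts differ, so xy^2z ∉ L.
This contradicts the pumping lemma, so L is not regular.

a^{p+k} b^p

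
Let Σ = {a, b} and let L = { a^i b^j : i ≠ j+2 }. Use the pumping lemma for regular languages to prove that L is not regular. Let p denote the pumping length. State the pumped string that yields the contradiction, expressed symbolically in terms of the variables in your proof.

Assume L is regular. Let p be the pumping length given by the pumping lemma.
Choose w = a^p b^{p+p!-2}. Since p ≠ (p+p!-2)+2 = p+p!, w ∈ L; and |w| ≥ p.
By the pumping lemma, w = xyz with |xy| ≤ p and |y| ≥ 1.
Because |xy| ≤ p and w begins with p copies of a, we have y = a^k with 1 ≤ k ≤ p.
Since 1 ≤ k ≤ p, k divides p!; set t = 1 + p!/k. Then xy^t z has p + (p!/k)·k = p + p! copies of a. Now the a-count is p+p! and (b-count)+2 = (p+p!-2)+2 = p+p!, so i ≠ j+2 fails. So xy^t z = a^{p+p!} b^{p+p!-2} ∉ L.
This contradicts the pumping lemma, so L is not regular.

a^{p+p!} b^{p+p!-2}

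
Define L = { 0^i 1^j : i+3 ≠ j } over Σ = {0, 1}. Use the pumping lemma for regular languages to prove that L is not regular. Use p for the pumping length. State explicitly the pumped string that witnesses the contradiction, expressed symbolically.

0^{p+p!} 1^{p+p!+3}

Assume L is regular; let p be its pumping constant.
Choose w = 0^p 1^{p+p!+3}. Since p ≠ (p+p!+3)-3 = p+p!, w ∈ L; and |w| ≥ p.
The pumping lemma gives a decomposition w = xyz where |xy| ≤ p and |y| > 0.
The first p characters of w are 0's, so xy (and hence y) consists only of 0's. Write y = 0^k, 1 ≤ k ≤ p.
Since 1 ≤ k ≤ p, k divides p!; set t = 1 + p!/k. Then xy^t z has p + (p!/k)·k = p + p! copies of 0. Now the 0-count is p+p! and (1-count)-3 = (p+p!+3)-3 = p+p!, so i+3 ≠ j fails. So xy^t z = 0^{p+p!} 1^{p+p!+3} ∉ L.
This contradicts the pumping lemma, so L is not regular.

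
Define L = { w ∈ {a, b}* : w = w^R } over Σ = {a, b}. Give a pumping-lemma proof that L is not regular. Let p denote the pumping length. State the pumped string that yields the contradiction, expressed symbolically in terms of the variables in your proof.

a^{p+k} b a^p

Toward a contradiction, assume L is regular with pumping length p.
Take w = a^p b a^p, a palindrome of length 2p+1 ≥ p.
The pumping lemma gives a decomposition w = xyz where |xy| ≤ p and |y| ≥ 1.
Because |xy| ≤ p and w begins with p copies of a, we have y = a^k with 1 ≤ k ≤ p.
Pump with i = 2: xy^2z = a^{p+k} b a^p. Its reverse is a^p b a^{p+k}, which differs from xy^2z since k ≥ 1. So xy^2z is not a palindrome and xy^2z ∉ L.
This is a contradiction; hence L is not regular.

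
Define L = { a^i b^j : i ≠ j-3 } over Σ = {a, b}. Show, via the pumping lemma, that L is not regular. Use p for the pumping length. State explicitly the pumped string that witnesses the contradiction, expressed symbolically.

Assume L is regular. Let p be the pumping length given by the pumping lemma.
Choose w = a^p b^{p+p!+3}. Since p ≠ (p+p!+3)-3 = p+p!, w ∈ L; and |w| ≥ p.
Write w = xyz as guaranteed by the lemma, with |xy| ≤ p and |y| ≥ 1.
Because |xy| ≤ p and w begins with p copies of a, we have y = a^k with 1 ≤ k ≤ p.
Since 1 ≤ k ≤ p, k divides p!; set t = 1 + p!/k. Then xy^t z has p + (p!/k)·k = p + p! copies of a. Now the a-count is p+p! and (b-count)-3 = (p+p!+3)-3 = p+p!, so i ≠ j-3 fails. So xy^t z = a^{p+p!} b^{p+p!+3} ∉ L.
This contradicts the pumping lemma, so L is not regular.

a^{p+p!} b^{p+p!+3}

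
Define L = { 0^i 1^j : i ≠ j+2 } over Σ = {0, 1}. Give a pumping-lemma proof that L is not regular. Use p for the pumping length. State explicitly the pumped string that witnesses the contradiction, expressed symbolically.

Assume L is regular. Let p be the pumping length given by the pumping lemma.
Choose w = 0^p 1^{p+p!-2}. Since p ≠ (p+p!-2)+2 = p+p!, w ∈ L; and |w| ≥ p.
The pumping lemma gives a decomposition w = xyz where |xy| ≤ p and y is nonempty.
Since the first p symbols of w are all 0's and |xy| ≤ p, y lies entirely in the leading 0-block: y = 0^k for some k with 1 ≤ k ≤ p.
Since 1 ≤ k ≤ p, k divides p!; set t = 1 + p!/k. Then xy^t z has p + (p!/k)·k = p + p! copies of 0. Now the 0-count is p+p! and (1-count)+2 = (p+p!-2)+2 = p+p!, so i ≠ j+2 fails. So xy^t z = 0^{p+p!} 1^{p+p!-2} ∉ L.
Contradiction. Therefore L is not regular.

0^{p+p!} 1^{p+p!-2}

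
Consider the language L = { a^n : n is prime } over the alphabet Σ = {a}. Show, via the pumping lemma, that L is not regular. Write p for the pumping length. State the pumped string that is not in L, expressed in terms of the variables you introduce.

Suppose for contradiction that L is regular, and let p be the pumping length.
Let q be a prime with q ≥ p+2 (infinitely many primes exist), and take w = a^q ∈ L with |w| = q ≥ p.
Write w = xyz as guaranteed by the lemma, with |xy| ≤ p and y is nonempty.
Then y = a^k for some k with 1 ≤ k ≤ p.
Since 1 ≤ k ≤ p, |xz| = q-k. Pump with i = q+1: |xy^{q+1}z| = (q-k)+(q+1)k = q+qk = q(1+k), which is composite (both factors ≥ 2). So xy^{q+1}z = a^{q(1+k)} ∉ L.
This contradicts the pumping lemma, so L is not regular.

a^{q(1+k)}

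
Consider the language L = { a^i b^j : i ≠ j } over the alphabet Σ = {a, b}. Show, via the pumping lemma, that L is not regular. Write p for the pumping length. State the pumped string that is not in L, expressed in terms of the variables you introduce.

Assume L is regular. Let p be the pumping length given by the pumping lemma.
Choose w = a^p b^{p+p!}. Since p ≠ p+p!, w ∈ L; and |w| ≥ p.
By the pumping lemma, w = xyz with |xy| ≤ p and |y| > 0.
Since the first p symbols of w are all a's and |xy| ≤ p, y lies entirely in the leading a-block: y = a^k for some k with 1 ≤ k ≤ p.
Since 1 ≤ k ≤ p, k divides p!; set t = 1 + p!/k. Then xy^t z has p + (p!/k)·k = p + p! copies of a. Now the a-count equals the b-count, so i ≠ j fails. So xy^t z = a^{p+p!} b^{p+p!} ∉ L.
Contradiction. Therefore L is not regular.

a^{p+p!} b^{p+p!}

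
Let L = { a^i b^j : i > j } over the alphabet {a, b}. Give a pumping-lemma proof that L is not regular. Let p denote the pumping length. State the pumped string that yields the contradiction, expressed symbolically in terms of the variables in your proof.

Toward a contradiction, assume L is regular with pumping length p.
Choose w = a^{p+1} b^p ∈ L, with |w| = 2p+1 ≥ p.
The pumping lemma gives a decomposition w = xyz where |xy| ≤ p and |y| ≥ 1.
Because |xy| ≤ p and w begins with p copies of a, we have y = a^k with 1 ≤ k ≤ p.
Consider xy^0z = xz = a^{p+1-k} b^p. Since k ≥ 1, the a-count p+1-k is at most p, so i > j fails; thus xz ∉ L.
This is a contradiction; hence L is not regular.

a^{p+1-k} b^p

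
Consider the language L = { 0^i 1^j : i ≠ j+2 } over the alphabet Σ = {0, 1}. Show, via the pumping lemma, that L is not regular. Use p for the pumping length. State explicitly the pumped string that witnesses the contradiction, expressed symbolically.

0^{p+p!} 1^{p+p!-2}

Assume L is regular. Let p be the pumping length given by the pumping lemma.
Choose w = 0^p 1^{p+p!-2}. Since p ≠ (p+p!-2)+2 = p+p!, w ∈ L; and |w| ≥ p.
Write w = xyz as guaranteed by the lemma, with |xy| ≤ p and |y| ≥ 1.
The first p characters of w are 0's, so xy (and hence y) consists only of 0's. Write y = 0^k, 1 ≤ k ≤ p.
Since 1 ≤ k ≤ p, k divides p!; set t = 1 + p!/k. Then xy^t z has p + (p!/k)·k = p + p! copies of 0. Now the 0-count is p+p! and (1-count)+2 = (p+p!-2)+2 = p+p!, so i ≠ j+2 fails. So xy^t z = 0^{p+p!} 1^{p+p!-2} ∉ L.
This is a contradiction; hence L is not regular.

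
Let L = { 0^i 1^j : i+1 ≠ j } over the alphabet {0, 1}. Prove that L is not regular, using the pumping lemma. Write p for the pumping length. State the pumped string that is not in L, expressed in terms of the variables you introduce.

Assume L is regular. Let p be the pumping length given by the pumping lemma.
Choose w = 0^p 1^{p+p!+1}. Since p ≠ (p+p!+1)-1 = p+p!, w ∈ L; and |w| ≥ p.
Write w = xyz as guaranteed by the lemma, with |xy| ≤ p and |y| ≥ 1.
The first p characters of w are 0's, so xy (and hence y) consists only of 0's. Write y = 0^k, 1 ≤ k ≤ p.
Since 1 ≤ k ≤ p, k divides p!; set t = 1 + p!/k. Then xy^t z has p + (p!/k)·k = p + p! copies of 0. Now the 0-count is p+p! and (1-count)-1 = (p+p!+1)-1 = p+p!, so i+1 ≠ j fails. So xy^t z = 0^{p+p!} 1^{p+p!+1} ∉ L.
This contradicts the pumping lemma, so L is not regular.

0^{p+p!} 1^{p+p!+1}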